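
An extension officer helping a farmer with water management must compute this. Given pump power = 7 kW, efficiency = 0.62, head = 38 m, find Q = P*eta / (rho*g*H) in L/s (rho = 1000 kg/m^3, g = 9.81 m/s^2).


Q = (P * 1000 * eta) / (rho * g * H)
  = (7 * 1000 * 0.62) / (1000 * 9.81 * 38)
  = 4340 / 372780
  = 0.01164 m^3/s = 11.64 L/s


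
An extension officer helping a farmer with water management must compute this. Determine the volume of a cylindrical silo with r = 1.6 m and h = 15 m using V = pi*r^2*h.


V = pi * r^2 * h
  = pi * 1.6^2 * 15
  = pi * 2.56 * 15
  = 120.64 m^3


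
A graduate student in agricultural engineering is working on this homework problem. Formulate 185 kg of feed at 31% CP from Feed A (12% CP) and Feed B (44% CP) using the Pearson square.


parts_A = CP_b - target = 44 - 31 = 13
parts_B = target - CP_a = 31 - 12 = 19
total_parts = 13 + 19 = 32
Feed A = 185 * 13 / 32 = 75.16 kg
Feed B = 185 * 19 / 32 = 109.84 kg

75.16 kg


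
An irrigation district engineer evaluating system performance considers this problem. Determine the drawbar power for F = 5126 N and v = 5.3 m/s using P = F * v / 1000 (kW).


P = F * v / 1000
  = 5126 * 5.3 / 1000
  = 27167.80 / 1000
  = 27.17 kW


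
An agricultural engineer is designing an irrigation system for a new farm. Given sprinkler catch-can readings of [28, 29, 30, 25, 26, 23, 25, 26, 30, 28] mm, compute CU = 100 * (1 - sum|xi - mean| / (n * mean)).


xbar = 270 / 10 = 27
sum|xi - xbar| = 20
CU = 100 * (1 - 20 / (10 * 27))
   = 100 * (1 - 0.0741)
   = 92.59%


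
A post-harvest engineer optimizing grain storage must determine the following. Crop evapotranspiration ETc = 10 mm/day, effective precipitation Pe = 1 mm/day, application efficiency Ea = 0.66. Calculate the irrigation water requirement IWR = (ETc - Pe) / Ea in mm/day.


IWR = (ETc - Pe) / Ea
    = (10 - 1) / 0.66
    = 9 / 0.66
    = 13.64 mm/day


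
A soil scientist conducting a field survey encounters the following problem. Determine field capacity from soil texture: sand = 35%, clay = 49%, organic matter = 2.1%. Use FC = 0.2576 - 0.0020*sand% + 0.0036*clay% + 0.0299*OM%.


FC = 0.2576 - 0.0020*35 + 0.0036*49 + 0.0299*2.1
   = 0.2576 - 0.0700 + 0.1764 + 0.0628
   = 0.4268


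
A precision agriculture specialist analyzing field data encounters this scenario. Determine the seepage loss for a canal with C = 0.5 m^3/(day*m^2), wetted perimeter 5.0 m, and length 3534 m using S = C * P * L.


S = C * P * L
  = 0.5 * 5.0 * 3534
  = 8835 m^3/day


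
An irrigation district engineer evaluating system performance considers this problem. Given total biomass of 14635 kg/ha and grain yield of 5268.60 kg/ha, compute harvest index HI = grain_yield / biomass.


HI = grain_yield / biomass
   = 5268.60 / 14635
   = 0.36


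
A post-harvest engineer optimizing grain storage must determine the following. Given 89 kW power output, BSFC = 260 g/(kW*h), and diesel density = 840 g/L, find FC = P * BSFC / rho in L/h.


FC = P * BSFC / rho_fuel
   = 89 * 260 / 840
   = 23140 / 840
   = 27.55 L/h


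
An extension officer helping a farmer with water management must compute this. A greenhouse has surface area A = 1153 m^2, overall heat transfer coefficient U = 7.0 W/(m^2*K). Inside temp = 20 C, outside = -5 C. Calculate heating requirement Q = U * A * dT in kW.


dT = 20 - (-5) = 25 K
Q = U * A * dT
  = 7.0 * 1153 * 25
  = 201775 W = 201.78 kW


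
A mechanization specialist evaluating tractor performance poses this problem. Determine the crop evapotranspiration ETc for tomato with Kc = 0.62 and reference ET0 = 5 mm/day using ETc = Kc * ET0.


ETc = Kc * ET0
    = 0.62 * 5
    = 3.10 mm/day


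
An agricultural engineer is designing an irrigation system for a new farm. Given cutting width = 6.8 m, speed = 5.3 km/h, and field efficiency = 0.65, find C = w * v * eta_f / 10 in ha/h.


C = w * v * eta_f / 10
  = 6.8 * 5.3 * 0.65 / 10
  = 23.43 / 10
  = 2.34 ha/h


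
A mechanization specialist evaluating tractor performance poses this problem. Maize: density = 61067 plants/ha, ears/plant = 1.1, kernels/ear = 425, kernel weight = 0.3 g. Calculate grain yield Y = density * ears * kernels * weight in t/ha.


Y = density * ears * kernels * kw
  = 61067 * 1.1 * 425 * 0.3 g/ha
  = 8564646.75 g/ha
  = 8564.65 kg/ha = 8.56 t/ha


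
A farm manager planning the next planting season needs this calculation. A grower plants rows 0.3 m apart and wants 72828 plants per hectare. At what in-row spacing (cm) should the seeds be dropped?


spacing = 10000 / (row_sp * density)
        = 10000 / (0.3 * 72828)
        = 10000 / 21848.40
        = 0.45770 m = 45.77 cm


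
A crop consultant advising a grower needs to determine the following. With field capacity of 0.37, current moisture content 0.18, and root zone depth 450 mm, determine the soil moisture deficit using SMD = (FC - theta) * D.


SMD = (FC - theta) * D
    = (0.37 - 0.18) * 450
    = 0.190 * 450
    = 85.50 mm


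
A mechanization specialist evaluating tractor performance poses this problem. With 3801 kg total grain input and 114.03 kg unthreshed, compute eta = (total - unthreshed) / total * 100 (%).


eta = (total - unthreshed) / total * 100
    = (3801 - 114.03) / 3801 * 100
    = 3686.97 / 3801 * 100
    = 97%


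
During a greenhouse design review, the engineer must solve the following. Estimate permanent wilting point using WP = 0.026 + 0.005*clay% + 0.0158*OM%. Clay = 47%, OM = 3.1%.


WP = 0.026 + 0.005*47 + 0.0158*3.1
   = 0.026 + 0.2350 + 0.0490
   = 0.3100


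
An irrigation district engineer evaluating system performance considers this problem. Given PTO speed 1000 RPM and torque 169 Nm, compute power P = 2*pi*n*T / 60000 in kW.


P = 2*pi*n*T / 60000
  = 2*pi * 1000 * 169 / 60000
  = 1061858.32 / 60000
  = 17.70 kW


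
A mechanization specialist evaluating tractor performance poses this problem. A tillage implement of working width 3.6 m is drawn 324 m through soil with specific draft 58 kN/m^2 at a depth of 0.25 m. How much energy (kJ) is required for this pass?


E = k * d * w * L
  = 58 * 0.25 * 3.6 * 324
  = 16912.80 kJ


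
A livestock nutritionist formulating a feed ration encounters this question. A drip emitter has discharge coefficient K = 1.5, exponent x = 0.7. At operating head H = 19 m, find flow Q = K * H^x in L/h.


Q = K * H^x
  = 1.5 * 19^0.7
  = 1.5 * 7.8547
  = 11.78 L/h


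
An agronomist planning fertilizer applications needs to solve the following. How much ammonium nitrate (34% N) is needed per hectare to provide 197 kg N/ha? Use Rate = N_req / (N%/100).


Rate = N_required / (N_content / 100)
     = 197 / (34 / 100)
     = 197 / 0.34
     = 579.41 kg/ha


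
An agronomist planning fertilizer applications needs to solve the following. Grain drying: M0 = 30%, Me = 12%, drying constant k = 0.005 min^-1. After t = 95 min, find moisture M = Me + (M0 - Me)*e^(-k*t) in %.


M = Me + (M0 - Me) * e^(-k*t)
  = 12 + (30 - 12) * e^(-0.005*95)
  = 12 + 18 * e^(-0.475)
  = 12 + 18 * 0.62189
  = 12 + 11.1939
  = 23.19%


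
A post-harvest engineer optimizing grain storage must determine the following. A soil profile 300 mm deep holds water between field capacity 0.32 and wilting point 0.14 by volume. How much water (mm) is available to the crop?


AW = (FC - WP) * D
   = (0.32 - 0.14) * 300
   = 0.18 * 300
   = 54 mm


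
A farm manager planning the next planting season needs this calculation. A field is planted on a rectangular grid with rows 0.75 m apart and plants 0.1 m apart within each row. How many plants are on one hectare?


D = 10000 / (row_sp * plant_sp)
  = 10000 / (0.75 * 0.1)
  = 10000 / 0.0750
  = 133333.33 plants/ha


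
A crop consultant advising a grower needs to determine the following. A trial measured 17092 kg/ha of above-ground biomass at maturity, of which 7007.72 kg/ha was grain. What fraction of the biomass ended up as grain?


HI = grain_yield / biomass
   = 7007.72 / 17092
   = 0.41


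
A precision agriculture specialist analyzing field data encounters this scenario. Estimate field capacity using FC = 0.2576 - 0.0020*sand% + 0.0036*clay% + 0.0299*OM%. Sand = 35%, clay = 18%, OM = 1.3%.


FC = 0.2576 - 0.0020*35 + 0.0036*18 + 0.0299*1.3
   = 0.2576 - 0.0700 + 0.0648 + 0.0389
   = 0.2913


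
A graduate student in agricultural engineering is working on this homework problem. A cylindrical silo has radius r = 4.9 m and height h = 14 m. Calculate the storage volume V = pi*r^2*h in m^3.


V = pi * r^2 * h
  = pi * 4.9^2 * 14
  = pi * 24.01 * 14
  = 1056.01 m^3


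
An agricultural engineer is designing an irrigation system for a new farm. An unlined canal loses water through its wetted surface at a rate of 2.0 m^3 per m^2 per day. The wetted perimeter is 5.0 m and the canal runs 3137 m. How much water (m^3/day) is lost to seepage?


S = C * P * L
  = 2.0 * 5.0 * 3137
  = 31370 m^3/day


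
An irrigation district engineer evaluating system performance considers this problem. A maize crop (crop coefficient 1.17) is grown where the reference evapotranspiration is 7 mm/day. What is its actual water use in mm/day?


ETc = Kc * ET0
    = 1.17 * 7
    = 8.19 mm/day


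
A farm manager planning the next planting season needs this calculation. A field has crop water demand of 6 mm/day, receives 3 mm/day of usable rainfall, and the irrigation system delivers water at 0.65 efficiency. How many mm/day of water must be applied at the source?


IWR = (ETc - Pe) / Ea
    = (6 - 3) / 0.65
    = 3 / 0.65
    = 4.62 mm/day


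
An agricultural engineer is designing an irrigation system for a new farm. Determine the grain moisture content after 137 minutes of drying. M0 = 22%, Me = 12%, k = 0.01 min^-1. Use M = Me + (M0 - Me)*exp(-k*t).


M = Me + (M0 - Me) * e^(-k*t)
  = 12 + (22 - 12) * e^(-0.01*137)
  = 12 + 10 * e^(-1.370)
  = 12 + 10 * 0.25411
  = 12 + 2.5411
  = 14.54%


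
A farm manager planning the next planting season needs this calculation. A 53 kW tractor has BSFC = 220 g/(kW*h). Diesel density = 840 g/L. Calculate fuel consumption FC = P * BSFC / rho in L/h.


FC = P * BSFC / rho_fuel
   = 53 * 220 / 840
   = 11660 / 840
   = 13.88 L/h


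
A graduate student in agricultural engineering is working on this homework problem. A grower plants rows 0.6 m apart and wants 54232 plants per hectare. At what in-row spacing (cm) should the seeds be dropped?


spacing = 10000 / (row_sp * density)
        = 10000 / (0.6 * 54232)
        = 10000 / 32539.20
        = 0.30732 m = 30.73 cm


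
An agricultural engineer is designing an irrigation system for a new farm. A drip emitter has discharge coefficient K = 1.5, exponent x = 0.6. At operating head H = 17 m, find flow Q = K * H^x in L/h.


Q = K * H^x
  = 1.5 * 17^0.6
  = 1.5 * 5.4736
  = 8.21 L/h


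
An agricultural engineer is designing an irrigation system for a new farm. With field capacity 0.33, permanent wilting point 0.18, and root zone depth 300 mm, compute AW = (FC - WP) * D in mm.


AW = (FC - WP) * D
   = (0.33 - 0.18) * 300
   = 0.15 * 300
   = 45 mm


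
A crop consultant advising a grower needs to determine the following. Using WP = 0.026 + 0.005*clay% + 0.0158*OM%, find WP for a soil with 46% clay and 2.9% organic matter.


WP = 0.026 + 0.005*46 + 0.0158*2.9
   = 0.026 + 0.2300 + 0.0458
   = 0.3018


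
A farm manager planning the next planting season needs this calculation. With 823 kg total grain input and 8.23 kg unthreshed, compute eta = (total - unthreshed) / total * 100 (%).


eta = (total - unthreshed) / total * 100
    = (823 - 8.23) / 823 * 100
    = 814.77 / 823 * 100
    = 99%


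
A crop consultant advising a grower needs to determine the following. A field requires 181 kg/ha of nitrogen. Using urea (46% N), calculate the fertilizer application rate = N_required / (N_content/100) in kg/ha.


Rate = N_required / (N_content / 100)
     = 181 / (46 / 100)
     = 181 / 0.46
     = 393.48 kg/ha


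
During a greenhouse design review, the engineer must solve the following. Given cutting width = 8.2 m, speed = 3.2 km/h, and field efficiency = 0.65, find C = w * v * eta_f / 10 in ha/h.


C = w * v * eta_f / 10
  = 8.2 * 3.2 * 0.65 / 10
  = 17.06 / 10
  = 1.71 ha/h


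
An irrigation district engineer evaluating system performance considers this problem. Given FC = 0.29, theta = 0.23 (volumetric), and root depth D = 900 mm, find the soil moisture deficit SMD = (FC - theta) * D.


SMD = (FC - theta) * D
    = (0.29 - 0.23) * 900
    = 0.060 * 900
    = 54 mm


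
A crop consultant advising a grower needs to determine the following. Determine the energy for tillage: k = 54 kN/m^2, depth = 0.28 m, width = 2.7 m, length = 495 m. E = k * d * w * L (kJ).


E = k * d * w * L
  = 54 * 0.28 * 2.7 * 495
  = 20207.88 kJ


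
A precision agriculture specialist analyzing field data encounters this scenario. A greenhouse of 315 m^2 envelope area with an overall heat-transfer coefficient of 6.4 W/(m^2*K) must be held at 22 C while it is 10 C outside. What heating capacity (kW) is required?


dT = 22 - (10) = 12 K
Q = U * A * dT
  = 6.4 * 315 * 12
  = 24192 W = 24.19 kW


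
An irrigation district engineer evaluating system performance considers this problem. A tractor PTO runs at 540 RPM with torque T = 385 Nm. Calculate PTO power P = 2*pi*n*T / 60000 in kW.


P = 2*pi*n*T / 60000
  = 2*pi * 540 * 385 / 60000
  = 1306274.23 / 60000
  = 21.77 kW


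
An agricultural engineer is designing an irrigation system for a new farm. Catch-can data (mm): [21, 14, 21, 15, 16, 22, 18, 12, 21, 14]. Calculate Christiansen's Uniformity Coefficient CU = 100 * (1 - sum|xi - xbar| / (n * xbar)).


xbar = 174 / 10 = 17.400
sum|xi - xbar| = 32
CU = 100 * (1 - 32 / (10 * 17.400))
   = 100 * (1 - 0.1839)
   = 81.61%


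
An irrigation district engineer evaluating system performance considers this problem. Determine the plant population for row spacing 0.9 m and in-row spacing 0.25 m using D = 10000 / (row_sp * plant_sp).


D = 10000 / (row_sp * plant_sp)
  = 10000 / (0.9 * 0.25)
  = 10000 / 0.2250
  = 44444.44 plants/ha


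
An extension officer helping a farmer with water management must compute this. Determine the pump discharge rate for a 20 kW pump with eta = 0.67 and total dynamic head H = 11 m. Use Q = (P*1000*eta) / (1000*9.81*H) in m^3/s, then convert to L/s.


Q = (P * 1000 * eta) / (rho * g * H)
  = (20 * 1000 * 0.67) / (1000 * 9.81 * 11)
  = 13400 / 107910
  = 0.12418 m^3/s = 124.18 L/s


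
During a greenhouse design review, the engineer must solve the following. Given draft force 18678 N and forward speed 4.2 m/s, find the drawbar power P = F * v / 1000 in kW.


P = F * v / 1000
  = 18678 * 4.2 / 1000
  = 78447.60 / 1000
  = 78.45 kW


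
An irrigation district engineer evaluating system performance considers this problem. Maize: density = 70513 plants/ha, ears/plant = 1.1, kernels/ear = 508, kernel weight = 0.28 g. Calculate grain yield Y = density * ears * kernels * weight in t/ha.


Y = density * ears * kernels * kw
  = 70513 * 1.1 * 508 * 0.28 g/ha
  = 11032746.03 g/ha
  = 11032.75 kg/ha = 11.03 t/ha


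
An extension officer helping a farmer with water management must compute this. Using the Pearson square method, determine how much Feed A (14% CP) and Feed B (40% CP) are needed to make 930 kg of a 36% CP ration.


parts_A = CP_b - target = 40 - 36 = 4
parts_B = target - CP_a = 36 - 14 = 22
total_parts = 4 + 22 = 26
Feed A = 930 * 4 / 26 = 143.08 kg
Feed B = 930 * 22 / 26 = 786.92 kg

143.08 kg


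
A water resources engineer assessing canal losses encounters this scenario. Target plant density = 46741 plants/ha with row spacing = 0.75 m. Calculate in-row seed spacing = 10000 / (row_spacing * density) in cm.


spacing = 10000 / (row_sp * density)
        = 10000 / (0.75 * 46741)
        = 10000 / 35055.75
        = 0.28526 m = 28.53 cm


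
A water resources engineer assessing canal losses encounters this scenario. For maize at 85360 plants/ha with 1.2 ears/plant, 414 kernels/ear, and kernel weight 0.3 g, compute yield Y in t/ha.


Y = density * ears * kernels * kw
  = 85360 * 1.2 * 414 * 0.3 g/ha
  = 12722054.40 g/ha
  = 12722.05 kg/ha = 12.72 t/ha


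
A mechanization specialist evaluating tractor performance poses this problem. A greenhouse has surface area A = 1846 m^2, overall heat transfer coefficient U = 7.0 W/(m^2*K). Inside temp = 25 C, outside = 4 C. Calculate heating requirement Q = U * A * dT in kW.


dT = 25 - (4) = 21 K
Q = U * A * dT
  = 7.0 * 1846 * 21
  = 271362 W = 271.36 kW


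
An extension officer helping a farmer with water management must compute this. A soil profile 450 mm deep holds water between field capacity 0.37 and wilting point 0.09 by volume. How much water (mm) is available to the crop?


AW = (FC - WP) * D
   = (0.37 - 0.09) * 450
   = 0.28 * 450
   = 126 mm


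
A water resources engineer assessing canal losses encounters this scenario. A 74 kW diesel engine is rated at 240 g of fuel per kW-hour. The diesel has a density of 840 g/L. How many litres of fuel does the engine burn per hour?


FC = P * BSFC / rho_fuel
   = 74 * 240 / 840
   = 17760 / 840
   = 21.14 L/h


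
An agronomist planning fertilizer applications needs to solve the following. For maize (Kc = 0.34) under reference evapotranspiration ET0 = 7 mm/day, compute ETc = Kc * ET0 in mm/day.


ETc = Kc * ET0
    = 0.34 * 7
    = 2.38 mm/day


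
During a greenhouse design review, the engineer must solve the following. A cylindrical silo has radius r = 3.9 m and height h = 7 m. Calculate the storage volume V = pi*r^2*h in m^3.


V = pi * r^2 * h
  = pi * 3.9^2 * 7
  = pi * 15.21 * 7
  = 334.49 m^3


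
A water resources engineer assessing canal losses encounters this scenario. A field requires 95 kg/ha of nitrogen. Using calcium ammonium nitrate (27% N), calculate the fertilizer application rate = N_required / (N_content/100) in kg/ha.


Rate = N_required / (N_content / 100)
     = 95 / (27 / 100)
     = 95 / 0.27
     = 351.85 kg/ha


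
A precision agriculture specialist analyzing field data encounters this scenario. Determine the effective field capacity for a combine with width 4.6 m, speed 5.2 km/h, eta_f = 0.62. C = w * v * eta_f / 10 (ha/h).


C = w * v * eta_f / 10
  = 4.6 * 5.2 * 0.62 / 10
  = 14.83 / 10
  = 1.48 ha/h


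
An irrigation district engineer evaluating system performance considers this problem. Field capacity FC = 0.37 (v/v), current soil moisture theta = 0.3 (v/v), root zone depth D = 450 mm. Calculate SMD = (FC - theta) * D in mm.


SMD = (FC - theta) * D
    = (0.37 - 0.3) * 450
    = 0.070 * 450
    = 31.50 mm


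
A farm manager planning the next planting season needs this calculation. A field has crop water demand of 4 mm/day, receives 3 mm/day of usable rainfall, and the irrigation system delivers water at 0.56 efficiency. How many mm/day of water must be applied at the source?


IWR = (ETc - Pe) / Ea
    = (4 - 3) / 0.56
    = 1 / 0.56
    = 1.79 mm/day


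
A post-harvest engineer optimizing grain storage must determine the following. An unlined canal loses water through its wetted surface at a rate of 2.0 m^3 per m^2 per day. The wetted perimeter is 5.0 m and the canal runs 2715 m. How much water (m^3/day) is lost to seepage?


S = C * P * L
  = 2.0 * 5.0 * 2715
  = 27150 m^3/day


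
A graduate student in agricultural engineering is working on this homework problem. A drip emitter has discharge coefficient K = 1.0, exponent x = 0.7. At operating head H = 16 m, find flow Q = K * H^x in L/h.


Q = K * H^x
  = 1.0 * 16^0.7
  = 1.0 * 6.9644
  = 6.96 L/h


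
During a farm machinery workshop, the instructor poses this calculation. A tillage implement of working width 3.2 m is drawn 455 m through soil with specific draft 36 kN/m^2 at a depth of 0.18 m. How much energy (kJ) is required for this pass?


E = k * d * w * L
  = 36 * 0.18 * 3.2 * 455
  = 9434.88 kJ


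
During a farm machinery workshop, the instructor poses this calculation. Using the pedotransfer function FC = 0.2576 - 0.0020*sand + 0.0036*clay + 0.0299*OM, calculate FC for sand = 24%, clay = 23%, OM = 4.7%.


FC = 0.2576 - 0.0020*24 + 0.0036*23 + 0.0299*4.7
   = 0.2576 - 0.0480 + 0.0828 + 0.1405
   = 0.4329


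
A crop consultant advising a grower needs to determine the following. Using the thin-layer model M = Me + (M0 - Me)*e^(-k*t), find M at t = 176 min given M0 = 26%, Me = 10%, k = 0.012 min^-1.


M = Me + (M0 - Me) * e^(-k*t)
  = 10 + (26 - 10) * e^(-0.012*176)
  = 10 + 16 * e^(-2.112)
  = 10 + 16 * 0.12100
  = 10 + 1.9359
  = 11.94%


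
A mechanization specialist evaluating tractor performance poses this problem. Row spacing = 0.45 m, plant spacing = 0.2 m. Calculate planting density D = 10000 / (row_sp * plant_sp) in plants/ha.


D = 10000 / (row_sp * plant_sp)
  = 10000 / (0.45 * 0.2)
  = 10000 / 0.0900
  = 111111.11 plants/ha


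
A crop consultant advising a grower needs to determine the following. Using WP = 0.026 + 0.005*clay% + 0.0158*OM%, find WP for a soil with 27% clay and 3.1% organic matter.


WP = 0.026 + 0.005*27 + 0.0158*3.1
   = 0.026 + 0.1350 + 0.0490
   = 0.2100


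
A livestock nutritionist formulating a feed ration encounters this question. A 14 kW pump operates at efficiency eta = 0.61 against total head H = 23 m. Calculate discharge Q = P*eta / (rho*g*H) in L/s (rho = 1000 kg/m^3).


Q = (P * 1000 * eta) / (rho * g * H)
  = (14 * 1000 * 0.61) / (1000 * 9.81 * 23)
  = 8540 / 225630
  = 0.03785 m^3/s = 37.85 L/s


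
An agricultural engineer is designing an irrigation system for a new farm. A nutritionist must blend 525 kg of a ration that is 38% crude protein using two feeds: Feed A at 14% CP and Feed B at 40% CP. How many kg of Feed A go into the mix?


parts_A = CP_b - target = 40 - 38 = 2
parts_B = target - CP_a = 38 - 14 = 24
total_parts = 2 + 24 = 26
Feed A = 525 * 2 / 26 = 40.38 kg
Feed B = 525 * 24 / 26 = 484.62 kg

40.38 kg


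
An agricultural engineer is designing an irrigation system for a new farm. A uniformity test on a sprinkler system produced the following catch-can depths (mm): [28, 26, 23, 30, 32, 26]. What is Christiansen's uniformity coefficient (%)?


xbar = 165 / 6 = 27.500
sum|xi - xbar| = 15
CU = 100 * (1 - 15 / (6 * 27.500))
   = 100 * (1 - 0.0909)
   = 90.91%


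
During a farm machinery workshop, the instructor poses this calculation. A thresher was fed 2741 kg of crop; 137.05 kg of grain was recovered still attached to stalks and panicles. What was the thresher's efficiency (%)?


eta = (total - unthreshed) / total * 100
    = (2741 - 137.05) / 2741 * 100
    = 2603.95 / 2741 * 100
    = 95%


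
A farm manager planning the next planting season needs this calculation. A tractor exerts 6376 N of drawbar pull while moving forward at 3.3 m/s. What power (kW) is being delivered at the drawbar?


P = F * v / 1000
  = 6376 * 3.3 / 1000
  = 21040.80 / 1000
  = 21.04 kW


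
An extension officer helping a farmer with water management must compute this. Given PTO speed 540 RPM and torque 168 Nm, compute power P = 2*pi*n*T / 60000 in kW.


P = 2*pi*n*T / 60000
  = 2*pi * 540 * 168 / 60000
  = 570010.57 / 60000
  = 9.50 kW


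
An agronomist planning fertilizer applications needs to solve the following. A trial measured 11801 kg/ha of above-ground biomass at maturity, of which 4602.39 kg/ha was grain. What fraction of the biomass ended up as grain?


HI = grain_yield / biomass
   = 4602.39 / 11801
   = 0.39


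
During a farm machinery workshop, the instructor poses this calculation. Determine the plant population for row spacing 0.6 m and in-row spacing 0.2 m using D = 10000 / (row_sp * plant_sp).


D = 10000 / (row_sp * plant_sp)
  = 10000 / (0.6 * 0.2)
  = 10000 / 0.1200
  = 83333.33 plants/ha


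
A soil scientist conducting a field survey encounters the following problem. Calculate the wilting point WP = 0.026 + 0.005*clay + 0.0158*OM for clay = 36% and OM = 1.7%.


WP = 0.026 + 0.005*36 + 0.0158*1.7
   = 0.026 + 0.1800 + 0.0269
   = 0.2329


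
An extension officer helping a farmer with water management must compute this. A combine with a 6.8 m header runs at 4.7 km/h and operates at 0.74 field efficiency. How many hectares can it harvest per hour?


C = w * v * eta_f / 10
  = 6.8 * 4.7 * 0.74 / 10
  = 23.65 / 10
  = 2.37 ha/h


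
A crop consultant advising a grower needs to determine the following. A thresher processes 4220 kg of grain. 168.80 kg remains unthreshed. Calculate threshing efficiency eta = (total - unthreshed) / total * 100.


eta = (total - unthreshed) / total * 100
    = (4220 - 168.80) / 4220 * 100
    = 4051.20 / 4220 * 100
    = 96%


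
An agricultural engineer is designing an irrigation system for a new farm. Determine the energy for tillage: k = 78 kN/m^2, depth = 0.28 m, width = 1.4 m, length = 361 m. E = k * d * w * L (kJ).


E = k * d * w * L
  = 78 * 0.28 * 1.4 * 361
  = 11037.94 kJ


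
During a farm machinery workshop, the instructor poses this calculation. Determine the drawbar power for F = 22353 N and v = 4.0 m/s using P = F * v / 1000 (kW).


P = F * v / 1000
  = 22353 * 4.0 / 1000
  = 89412 / 1000
  = 89.41 kW


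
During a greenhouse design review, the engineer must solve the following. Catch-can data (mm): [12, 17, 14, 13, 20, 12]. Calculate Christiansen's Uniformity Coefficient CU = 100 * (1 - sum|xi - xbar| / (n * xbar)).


xbar = 88 / 6 = 14.667
sum|xi - xbar| = 15.333
CU = 100 * (1 - 15.333 / (6 * 14.667))
   = 100 * (1 - 0.1742)
   = 82.58%


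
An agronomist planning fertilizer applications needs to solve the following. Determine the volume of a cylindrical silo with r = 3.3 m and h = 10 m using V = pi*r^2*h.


V = pi * r^2 * h
  = pi * 3.3^2 * 10
  = pi * 10.89 * 10
  = 342.12 m^3


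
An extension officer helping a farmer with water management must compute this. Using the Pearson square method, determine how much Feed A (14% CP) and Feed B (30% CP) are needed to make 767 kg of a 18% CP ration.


parts_A = CP_b - target = 30 - 18 = 12
parts_B = target - CP_a = 18 - 14 = 4
total_parts = 12 + 4 = 16
Feed A = 767 * 12 / 16 = 575.25 kg
Feed B = 767 * 4 / 16 = 191.75 kg

575.25 kg


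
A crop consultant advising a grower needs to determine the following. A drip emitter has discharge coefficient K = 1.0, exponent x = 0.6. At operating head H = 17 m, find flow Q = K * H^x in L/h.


Q = K * H^x
  = 1.0 * 17^0.6
  = 1.0 * 5.4736
  = 5.47 L/h


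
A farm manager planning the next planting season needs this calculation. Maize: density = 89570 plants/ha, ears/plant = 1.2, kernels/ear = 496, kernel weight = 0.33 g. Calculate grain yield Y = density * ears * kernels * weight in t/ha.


Y = density * ears * kernels * kw
  = 89570 * 1.2 * 496 * 0.33 g/ha
  = 17592981.12 g/ha
  = 17592.98 kg/ha = 17.59 t/ha


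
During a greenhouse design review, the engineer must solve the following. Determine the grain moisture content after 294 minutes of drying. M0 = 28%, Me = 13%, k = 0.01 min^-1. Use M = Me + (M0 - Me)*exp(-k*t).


M = Me + (M0 - Me) * e^(-k*t)
  = 13 + (28 - 13) * e^(-0.01*294)
  = 13 + 15 * e^(-2.940)
  = 13 + 15 * 0.05287
  = 13 + 0.7930
  = 13.79%


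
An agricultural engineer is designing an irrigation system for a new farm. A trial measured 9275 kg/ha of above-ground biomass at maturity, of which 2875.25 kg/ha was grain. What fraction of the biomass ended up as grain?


HI = grain_yield / biomass
   = 2875.25 / 9275
   = 0.31


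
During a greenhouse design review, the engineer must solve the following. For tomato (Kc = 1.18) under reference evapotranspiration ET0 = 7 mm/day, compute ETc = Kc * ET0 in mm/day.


ETc = Kc * ET0
    = 1.18 * 7
    = 8.26 mm/day


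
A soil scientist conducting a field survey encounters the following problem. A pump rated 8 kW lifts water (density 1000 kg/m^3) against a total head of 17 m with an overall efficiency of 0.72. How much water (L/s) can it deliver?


Q = (P * 1000 * eta) / (rho * g * H)
  = (8 * 1000 * 0.72) / (1000 * 9.81 * 17)
  = 5760 / 166770
  = 0.03454 m^3/s = 34.54 L/s


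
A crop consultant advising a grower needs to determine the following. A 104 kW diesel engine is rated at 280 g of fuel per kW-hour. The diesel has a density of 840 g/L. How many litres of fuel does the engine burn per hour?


FC = P * BSFC / rho_fuel
   = 104 * 280 / 840
   = 29120 / 840
   = 34.67 L/h


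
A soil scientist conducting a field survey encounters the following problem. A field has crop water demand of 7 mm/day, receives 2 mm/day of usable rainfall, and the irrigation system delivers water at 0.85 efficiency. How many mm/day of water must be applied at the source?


IWR = (ETc - Pe) / Ea
    = (7 - 2) / 0.85
    = 5 / 0.85
    = 5.88 mm/day


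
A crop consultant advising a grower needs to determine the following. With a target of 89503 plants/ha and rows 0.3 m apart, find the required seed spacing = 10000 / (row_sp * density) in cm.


spacing = 10000 / (row_sp * density)
        = 10000 / (0.3 * 89503)
        = 10000 / 26850.90
        = 0.37243 m = 37.24 cm


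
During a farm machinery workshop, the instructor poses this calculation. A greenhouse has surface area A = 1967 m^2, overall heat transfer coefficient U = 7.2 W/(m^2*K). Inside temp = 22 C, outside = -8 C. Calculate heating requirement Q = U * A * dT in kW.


dT = 22 - (-8) = 30 K
Q = U * A * dT
  = 7.2 * 1967 * 30
  = 424872 W = 424.87 kW


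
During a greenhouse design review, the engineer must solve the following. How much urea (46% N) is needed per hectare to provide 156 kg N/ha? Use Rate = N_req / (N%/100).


Rate = N_required / (N_content / 100)
     = 156 / (46 / 100)
     = 156 / 0.46
     = 339.13 kg/ha


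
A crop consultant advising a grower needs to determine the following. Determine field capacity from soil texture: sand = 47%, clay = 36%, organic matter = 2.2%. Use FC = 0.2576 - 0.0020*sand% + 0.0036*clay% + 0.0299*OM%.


FC = 0.2576 - 0.0020*47 + 0.0036*36 + 0.0299*2.2
   = 0.2576 - 0.0940 + 0.1296 + 0.0658
   = 0.3590


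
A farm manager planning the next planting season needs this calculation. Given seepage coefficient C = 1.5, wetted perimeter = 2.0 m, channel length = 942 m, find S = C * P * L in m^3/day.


S = C * P * L
  = 1.5 * 2.0 * 942
  = 2826 m^3/day


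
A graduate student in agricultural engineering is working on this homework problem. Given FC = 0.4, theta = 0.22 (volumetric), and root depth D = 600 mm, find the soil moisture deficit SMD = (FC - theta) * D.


SMD = (FC - theta) * D
    = (0.4 - 0.22) * 600
    = 0.180 * 600
    = 108 mm


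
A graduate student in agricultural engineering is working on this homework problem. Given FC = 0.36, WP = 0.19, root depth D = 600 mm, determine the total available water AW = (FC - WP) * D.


AW = (FC - WP) * D
   = (0.36 - 0.19) * 600
   = 0.17 * 600
   = 102 mm


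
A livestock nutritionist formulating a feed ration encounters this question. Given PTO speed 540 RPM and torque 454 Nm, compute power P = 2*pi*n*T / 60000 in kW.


P = 2*pi*n*T / 60000
  = 2*pi * 540 * 454 / 60000
  = 1540385.71 / 60000
  = 25.67 kW


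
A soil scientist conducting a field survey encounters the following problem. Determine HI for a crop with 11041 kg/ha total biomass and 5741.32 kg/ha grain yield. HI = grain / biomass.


HI = grain_yield / biomass
   = 5741.32 / 11041
   = 0.52


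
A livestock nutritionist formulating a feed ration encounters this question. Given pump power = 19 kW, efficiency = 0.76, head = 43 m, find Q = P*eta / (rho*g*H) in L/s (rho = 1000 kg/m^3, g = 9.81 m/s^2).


Q = (P * 1000 * eta) / (rho * g * H)
  = (19 * 1000 * 0.76) / (1000 * 9.81 * 43)
  = 14440 / 421830
  = 0.03423 m^3/s = 34.23 L/s


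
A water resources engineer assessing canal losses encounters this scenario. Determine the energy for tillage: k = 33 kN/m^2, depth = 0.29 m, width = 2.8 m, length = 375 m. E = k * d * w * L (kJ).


E = k * d * w * L
  = 33 * 0.29 * 2.8 * 375
  = 10048.50 kJ


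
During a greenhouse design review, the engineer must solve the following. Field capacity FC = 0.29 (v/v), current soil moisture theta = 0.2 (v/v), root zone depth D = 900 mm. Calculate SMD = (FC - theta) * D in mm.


SMD = (FC - theta) * D
    = (0.29 - 0.2) * 900
    = 0.090 * 900
    = 81 mm


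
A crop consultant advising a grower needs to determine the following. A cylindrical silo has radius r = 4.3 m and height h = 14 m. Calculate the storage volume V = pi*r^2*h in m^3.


V = pi * r^2 * h
  = pi * 4.3^2 * 14
  = pi * 18.49 * 14
  = 813.23 m^3


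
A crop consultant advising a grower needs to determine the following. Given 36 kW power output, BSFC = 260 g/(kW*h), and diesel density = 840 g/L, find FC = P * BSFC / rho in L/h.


FC = P * BSFC / rho_fuel
   = 36 * 260 / 840
   = 9360 / 840
   = 11.14 L/h


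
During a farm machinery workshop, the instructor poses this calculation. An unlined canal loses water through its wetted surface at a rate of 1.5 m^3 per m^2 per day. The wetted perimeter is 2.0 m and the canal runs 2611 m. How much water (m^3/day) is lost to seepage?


S = C * P * L
  = 1.5 * 2.0 * 2611
  = 7833 m^3/day


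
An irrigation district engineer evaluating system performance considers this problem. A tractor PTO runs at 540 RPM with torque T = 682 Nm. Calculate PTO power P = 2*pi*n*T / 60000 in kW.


P = 2*pi*n*T / 60000
  = 2*pi * 540 * 682 / 60000
  = 2313971.48 / 60000
  = 38.57 kW


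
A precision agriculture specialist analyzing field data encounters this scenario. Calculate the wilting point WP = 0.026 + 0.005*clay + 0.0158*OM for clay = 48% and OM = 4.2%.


WP = 0.026 + 0.005*48 + 0.0158*4.2
   = 0.026 + 0.2400 + 0.0664
   = 0.3324


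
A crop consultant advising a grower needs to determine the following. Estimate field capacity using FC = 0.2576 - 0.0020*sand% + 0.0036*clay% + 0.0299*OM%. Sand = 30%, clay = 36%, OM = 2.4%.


FC = 0.2576 - 0.0020*30 + 0.0036*36 + 0.0299*2.4
   = 0.2576 - 0.0600 + 0.1296 + 0.0718
   = 0.3990


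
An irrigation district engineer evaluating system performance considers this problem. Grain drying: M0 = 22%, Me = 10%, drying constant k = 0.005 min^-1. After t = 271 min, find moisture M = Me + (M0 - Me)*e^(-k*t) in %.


M = Me + (M0 - Me) * e^(-k*t)
  = 10 + (22 - 10) * e^(-0.005*271)
  = 10 + 12 * e^(-1.355)
  = 10 + 12 * 0.25795
  = 10 + 3.0954
  = 13.10%


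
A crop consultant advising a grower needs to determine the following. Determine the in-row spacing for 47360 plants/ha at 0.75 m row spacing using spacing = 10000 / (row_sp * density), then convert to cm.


spacing = 10000 / (row_sp * density)
        = 10000 / (0.75 * 47360)
        = 10000 / 35520
        = 0.28153 m = 28.15 cm


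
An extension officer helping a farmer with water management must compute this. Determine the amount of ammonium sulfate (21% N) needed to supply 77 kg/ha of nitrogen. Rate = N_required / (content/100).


Rate = N_required / (N_content / 100)
     = 77 / (21 / 100)
     = 77 / 0.21
     = 366.67 kg/ha


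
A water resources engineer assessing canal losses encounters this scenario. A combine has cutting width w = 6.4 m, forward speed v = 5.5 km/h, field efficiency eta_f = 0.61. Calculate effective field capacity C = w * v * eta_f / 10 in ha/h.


C = w * v * eta_f / 10
  = 6.4 * 5.5 * 0.61 / 10
  = 21.47 / 10
  = 2.15 ha/h


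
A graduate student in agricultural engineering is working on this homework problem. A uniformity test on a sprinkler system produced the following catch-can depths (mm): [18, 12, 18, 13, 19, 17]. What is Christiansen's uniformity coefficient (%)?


xbar = 97 / 6 = 16.167
sum|xi - xbar| = 14.667
CU = 100 * (1 - 14.667 / (6 * 16.167))
   = 100 * (1 - 0.1512)
   = 84.88%


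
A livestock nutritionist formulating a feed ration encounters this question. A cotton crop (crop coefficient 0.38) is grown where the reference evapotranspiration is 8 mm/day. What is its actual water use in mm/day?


ETc = Kc * ET0
    = 0.38 * 8
    = 3.04 mm/day


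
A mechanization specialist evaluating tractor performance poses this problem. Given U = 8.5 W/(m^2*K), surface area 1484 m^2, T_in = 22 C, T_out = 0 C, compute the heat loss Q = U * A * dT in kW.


dT = 22 - (0) = 22 K
Q = U * A * dT
  = 8.5 * 1484 * 22
  = 277508 W = 277.51 kW


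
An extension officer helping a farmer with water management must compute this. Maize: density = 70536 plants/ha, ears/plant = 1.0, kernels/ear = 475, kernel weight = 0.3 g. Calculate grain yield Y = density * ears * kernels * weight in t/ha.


Y = density * ears * kernels * kw
  = 70536 * 1.0 * 475 * 0.3 g/ha
  = 10051380 g/ha
  = 10051.38 kg/ha = 10.05 t/ha


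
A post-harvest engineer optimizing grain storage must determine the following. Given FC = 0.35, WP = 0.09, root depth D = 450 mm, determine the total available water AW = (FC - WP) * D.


AW = (FC - WP) * D
   = (0.35 - 0.09) * 450
   = 0.26 * 450
   = 117 mm


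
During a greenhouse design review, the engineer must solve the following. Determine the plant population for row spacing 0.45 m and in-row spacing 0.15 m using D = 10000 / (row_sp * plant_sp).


D = 10000 / (row_sp * plant_sp)
  = 10000 / (0.45 * 0.15)
  = 10000 / 0.0675
  = 148148.15 plants/ha


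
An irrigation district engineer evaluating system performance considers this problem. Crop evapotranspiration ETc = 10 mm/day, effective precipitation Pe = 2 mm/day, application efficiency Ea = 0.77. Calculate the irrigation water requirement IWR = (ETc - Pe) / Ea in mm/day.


IWR = (ETc - Pe) / Ea
    = (10 - 2) / 0.77
    = 8 / 0.77
    = 10.39 mm/day


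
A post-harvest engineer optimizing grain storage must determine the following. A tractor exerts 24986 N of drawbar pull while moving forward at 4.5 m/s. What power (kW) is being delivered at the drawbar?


P = F * v / 1000
  = 24986 * 4.5 / 1000
  = 112437 / 1000
  = 112.44 kW


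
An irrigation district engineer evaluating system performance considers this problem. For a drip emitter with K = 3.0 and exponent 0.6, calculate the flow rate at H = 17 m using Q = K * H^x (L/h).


Q = K * H^x
  = 3.0 * 17^0.6
  = 3.0 * 5.4736
  = 16.42 L/h


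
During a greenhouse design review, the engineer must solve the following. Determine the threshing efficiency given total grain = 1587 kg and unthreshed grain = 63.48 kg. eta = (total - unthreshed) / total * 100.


eta = (total - unthreshed) / total * 100
    = (1587 - 63.48) / 1587 * 100
    = 1523.52 / 1587 * 100
    = 96%


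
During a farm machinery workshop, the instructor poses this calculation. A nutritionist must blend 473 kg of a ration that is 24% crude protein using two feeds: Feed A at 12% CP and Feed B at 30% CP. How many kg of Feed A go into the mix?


parts_A = CP_b - target = 30 - 24 = 6
parts_B = target - CP_a = 24 - 12 = 12
total_parts = 6 + 12 = 18
Feed A = 473 * 6 / 18 = 157.67 kg
Feed B = 473 * 12 / 18 = 315.33 kg

157.67 kg


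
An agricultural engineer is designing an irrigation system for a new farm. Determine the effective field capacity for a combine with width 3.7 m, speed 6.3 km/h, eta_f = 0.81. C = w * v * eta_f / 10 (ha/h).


C = w * v * eta_f / 10
  = 3.7 * 6.3 * 0.81 / 10
  = 18.88 / 10
  = 1.89 ha/h


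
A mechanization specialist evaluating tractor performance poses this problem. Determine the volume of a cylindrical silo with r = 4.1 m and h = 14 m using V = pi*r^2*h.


V = pi * r^2 * h
  = pi * 4.1^2 * 14
  = pi * 16.81 * 14
  = 739.34 m^3


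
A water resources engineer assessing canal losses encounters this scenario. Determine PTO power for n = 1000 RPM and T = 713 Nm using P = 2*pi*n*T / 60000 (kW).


P = 2*pi*n*T / 60000
  = 2*pi * 1000 * 713 / 60000
  = 4479911.12 / 60000
  = 74.67 kW
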